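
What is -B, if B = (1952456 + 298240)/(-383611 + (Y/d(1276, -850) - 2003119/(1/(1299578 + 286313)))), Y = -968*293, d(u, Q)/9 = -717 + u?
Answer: 1415406447/1997765310073808 ≈ 7.0849e-7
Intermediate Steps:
d(u, Q) = -6453 + 9*u (d(u, Q) = 9*(-717 + u) = -6453 + 9*u)
Y = -283624
B = -1415406447/1997765310073808 (B = (1952456 + 298240)/(-383611 + (-283624/(-6453 + 9*1276) - 2003119/(1/(1299578 + 286313)))) = 2250696/(-383611 + (-283624/(-6453 + 11484) - 2003119/(1/1585891))) = 2250696/(-383611 + (-283624/5031 - 2003119/1/1585891)) = 2250696/(-383611 + (-283624*1/5031 - 2003119*1585891)) = 2250696/(-383611 + (-283624/5031 - 3176728394029)) = 2250696/(-383611 - 15982120550643523/5031) = 2250696/(-15982122480590464/5031) = 2250696*(-5031/15982122480590464) = -1415406447/1997765310073808 ≈ -7.0849e-7)
-B = -1*(-1415406447/1997765310073808) = 1415406447/1997765310073808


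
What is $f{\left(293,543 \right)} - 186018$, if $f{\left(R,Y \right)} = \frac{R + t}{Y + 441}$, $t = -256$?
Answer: $- \frac{183041675}{984} \approx -1.8602 \cdot 10^{5}$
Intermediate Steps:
$f{\left(R,Y \right)} = \frac{-256 + R}{441 + Y}$ ($f{\left(R,Y \right)} = \frac{R - 256}{Y + 441} = \frac{-256 + R}{441 + Y}$)
$f{\left(293,543 \right)} - 186018 = \frac{-256 + 293}{441 + 543} - 186018 = \frac{1}{984} \cdot 37 - 186018 = \frac{37}{984} - 186018 = - \frac{183041675}{984}$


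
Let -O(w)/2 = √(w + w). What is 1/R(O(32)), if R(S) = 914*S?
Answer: -1/14624 ≈ -6.8381e-5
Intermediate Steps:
O(w) = -2*√2*√w (O(w) = -2*√(w + w) = -2*√2*√w)
1/R(O(32)) = 1/(914*(-2*√2*√32)) = 1/(914*(-2*√2*4*√2)) = 1/(914*(-16)) = 1/(-14624) = -1/14624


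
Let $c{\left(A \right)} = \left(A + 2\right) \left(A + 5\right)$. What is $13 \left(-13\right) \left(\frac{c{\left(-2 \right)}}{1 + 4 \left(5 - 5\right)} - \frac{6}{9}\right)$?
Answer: $\frac{338}{3} \approx 112.67$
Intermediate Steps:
$c{\left(A \right)} = \left(2 + A\right) \left(5 + A\right)$
$13 \left(-13\right) \left(\frac{c{\left(-2 \right)}}{1 + 4 \left(5 - 5\right)} - \frac{6}{9}\right) = 13 \left(-13\right) \left(\frac{10 + \left(-2\right)^{2} + 7 \left(-2\right)}{1 + 4 \left(5 - 5\right)} - \frac{6}{9}\right) = - 169 \left(\frac{10 + 4 - 14}{1 + 4 \cdot 0} - \frac{2}{3}\right) = - 169 \left(\frac{0}{1 + 0} - \frac{2}{3}\right) = - 169 \left(\frac{0}{1} - \frac{2}{3}\right) = - 169 \left(0 \cdot 1 - \frac{2}{3}\right) = - 169 \left(0 - \frac{2}{3}\right) = \left(-169\right) \left(- \frac{2}{3}\right) = \frac{338}{3}$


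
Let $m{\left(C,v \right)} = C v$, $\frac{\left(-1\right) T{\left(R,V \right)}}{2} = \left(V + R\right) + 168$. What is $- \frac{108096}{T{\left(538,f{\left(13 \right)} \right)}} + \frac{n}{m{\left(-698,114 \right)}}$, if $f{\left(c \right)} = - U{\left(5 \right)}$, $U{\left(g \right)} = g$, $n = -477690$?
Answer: $\frac{772594691}{9296662} \approx 83.104$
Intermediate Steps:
$f{\left(c \right)} = -5$ ($f{\left(c \right)} = \left(-1\right) 5 = -5$)
$T{\left(R,V \right)} = -336 - 2 R - 2 V$ ($T{\left(R,V \right)} = - 2 \left(\left(V + R\right) + 168\right) = - 2 \left(\left(R + V\right) + 168\right) = - 2 \left(168 + R + V\right) = -336 - 2 R - 2 V$)
$- \frac{108096}{T{\left(538,f{\left(13 \right)} \right)}} + \frac{n}{m{\left(-698,114 \right)}} = - \frac{108096}{-336 - 1076 - -10} - \frac{477690}{\left(-698\right) 114} = - \frac{108096}{-336 - 1076 + 10} - \frac{477690}{-79572} = - \frac{108096}{-1402} - - \frac{79615}{13262} = \left(-108096\right) \left(- \frac{1}{1402}\right) + \frac{79615}{13262} = \frac{54048}{701} + \frac{79615}{13262} = \frac{772594691}{9296662}$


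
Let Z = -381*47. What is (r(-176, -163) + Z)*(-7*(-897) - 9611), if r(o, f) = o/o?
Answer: 59662792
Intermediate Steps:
r(o, f) = 1
Z = -17907
(r(-176, -163) + Z)*(-7*(-897) - 9611) = (1 - 17907)*(-7*(-897) - 9611) = -17906*(6279 - 9611) = -17906*(-3332) = 59662792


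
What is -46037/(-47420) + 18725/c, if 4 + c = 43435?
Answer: 2887372447/2059498020 ≈ 1.4020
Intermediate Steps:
c = 43431 (c = -4 + 43435 = 43431)
-46037/(-47420) + 18725/c = -46037/(-47420) + 18725/43431 = -46037*(-1/47420) + 18725*(1/43431) = 46037/47420 + 18725/43431 = 2887372447/2059498020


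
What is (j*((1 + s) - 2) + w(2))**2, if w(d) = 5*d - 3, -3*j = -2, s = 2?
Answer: 529/9 ≈ 58.778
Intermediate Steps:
j = 2/3 (j = -1/3*(-2) = 2/3 ≈ 0.66667)
w(d) = -3 + 5*d
(j*((1 + s) - 2) + w(2))**2 = (2*((1 + 2) - 2)/3 + (-3 + 5*2))**2 = (2*(3 - 2)/3 + (-3 + 10))**2 = ((2/3)*1 + 7)**2 = (2/3 + 7)**2 = (23/3)**2 = 529/9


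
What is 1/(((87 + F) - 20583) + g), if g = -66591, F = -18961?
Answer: -1/106048 ≈ -9.4297e-6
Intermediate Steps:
1/(((87 + F) - 20583) + g) = 1/(((87 - 18961) - 20583) - 66591) = 1/((-18874 - 20583) - 66591) = 1/(-39457 - 66591) = 1/(-106048) = -1/106048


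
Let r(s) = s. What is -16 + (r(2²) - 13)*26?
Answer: -250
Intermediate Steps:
-16 + (r(2²) - 13)*26 = -16 + (2² - 13)*26 = -16 + (4 - 13)*26 = -16 - 9*26 = -16 - 234 = -250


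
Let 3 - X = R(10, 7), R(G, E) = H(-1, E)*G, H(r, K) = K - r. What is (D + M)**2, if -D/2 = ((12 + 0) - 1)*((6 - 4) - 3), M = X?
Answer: 3025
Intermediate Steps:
R(G, E) = G*(1 + E) (R(G, E) = (E - 1*(-1))*G = (E + 1)*G = (1 + E)*G = G*(1 + E))
X = -77 (X = 3 - 10*(1 + 7) = 3 - 10*8 = 3 - 1*80 = 3 - 80 = -77)
M = -77
D = 22 (D = -2*((12 + 0) - 1)*((6 - 4) - 3) = -2*(12 - 1)*(2 - 3) = -22*(-1) = -2*(-11) = 22)
(D + M)**2 = (22 - 77)**2 = (-55)**2 = 3025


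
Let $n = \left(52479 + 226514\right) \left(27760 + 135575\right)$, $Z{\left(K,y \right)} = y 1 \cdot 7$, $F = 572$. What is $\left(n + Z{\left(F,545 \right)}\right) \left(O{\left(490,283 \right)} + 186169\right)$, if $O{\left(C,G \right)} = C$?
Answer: $8505924722904730$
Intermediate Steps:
$Z{\left(K,y \right)} = 7 y$ ($Z{\left(K,y \right)} = y 7 = 7 y$)
$n = 45569321655$ ($n = 278993 \cdot 163335 = 45569321655$)
$\left(n + Z{\left(F,545 \right)}\right) \left(O{\left(490,283 \right)} + 186169\right) = \left(45569321655 + 7 \cdot 545\right) \left(490 + 186169\right) = \left(45569321655 + 3815\right) 186659 = 45569325470 \cdot 186659 = 8505924722904730$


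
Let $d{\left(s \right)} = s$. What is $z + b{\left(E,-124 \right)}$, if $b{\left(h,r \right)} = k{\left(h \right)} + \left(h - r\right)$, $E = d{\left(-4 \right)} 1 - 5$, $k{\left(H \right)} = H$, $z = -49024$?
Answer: $-48918$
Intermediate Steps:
$E = -9$ ($E = \left(-4\right) 1 - 5 = -4 - 5 = -9$)
$b{\left(h,r \right)} = - r + 2 h$ ($b{\left(h,r \right)} = h + \left(h - r\right) = - r + 2 h$)
$z + b{\left(E,-124 \right)} = -49024 + \left(\left(-1\right) \left(-124\right) + 2 \left(-9\right)\right) = -49024 + \left(124 - 18\right) = -49024 + 106 = -48918$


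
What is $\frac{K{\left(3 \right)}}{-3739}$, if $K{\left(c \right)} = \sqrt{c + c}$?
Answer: $- \frac{\sqrt{6}}{3739} \approx -0.00065512$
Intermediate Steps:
$K{\left(c \right)} = \sqrt{2} \sqrt{c}$ ($K{\left(c \right)} = \sqrt{2 c} = \sqrt{2} \sqrt{c}$)
$\frac{K{\left(3 \right)}}{-3739} = \frac{\sqrt{2} \sqrt{3}}{-3739} = \sqrt{6} \left(- \frac{1}{3739}\right) = - \frac{\sqrt{6}}{3739}$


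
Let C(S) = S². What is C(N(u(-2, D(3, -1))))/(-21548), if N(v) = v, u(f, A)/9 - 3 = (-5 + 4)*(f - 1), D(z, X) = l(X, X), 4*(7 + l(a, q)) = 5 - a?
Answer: -729/5387 ≈ -0.13533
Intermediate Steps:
l(a, q) = -23/4 - a/4 (l(a, q) = -7 + (5 - a)/4 = -7 + (5/4 - a/4) = -23/4 - a/4)
D(z, X) = -23/4 - X/4
u(f, A) = 36 - 9*f (u(f, A) = 27 + 9*((-5 + 4)*(f - 1)) = 27 + 9*(-(-1 + f)) = 27 + 9*(1 - f) = 27 + (9 - 9*f) = 36 - 9*f)
C(N(u(-2, D(3, -1))))/(-21548) = (36 - 9*(-2))²/(-21548) = (36 + 18)²*(-1/21548) = 54²*(-1/21548) = 2916*(-1/21548) = -729/5387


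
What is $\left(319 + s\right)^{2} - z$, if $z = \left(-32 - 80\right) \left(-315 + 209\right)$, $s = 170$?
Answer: $227249$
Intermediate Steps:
$z = 11872$ ($z = \left(-112\right) \left(-106\right) = 11872$)
$\left(319 + s\right)^{2} - z = \left(319 + 170\right)^{2} - 11872 = 489^{2} - 11872 = 239121 - 11872 = 227249$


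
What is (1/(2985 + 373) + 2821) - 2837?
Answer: -53727/3358 ≈ -16.000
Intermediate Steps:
(1/(2985 + 373) + 2821) - 2837 = (1/3358 + 2821) - 2837 = 9472919/3358 - 2837 = -53727/3358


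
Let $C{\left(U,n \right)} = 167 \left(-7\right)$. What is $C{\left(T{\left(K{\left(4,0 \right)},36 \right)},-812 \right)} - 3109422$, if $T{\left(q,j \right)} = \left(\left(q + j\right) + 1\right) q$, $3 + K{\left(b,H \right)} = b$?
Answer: $-3110591$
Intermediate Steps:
$K{\left(b,H \right)} = -3 + b$
$T{\left(q,j \right)} = q \left(1 + j + q\right)$ ($T{\left(q,j \right)} = \left(\left(j + q\right) + 1\right) q = \left(1 + j + q\right) q = q \left(1 + j + q\right)$)
$C{\left(U,n \right)} = -1169$
$C{\left(T{\left(K{\left(4,0 \right)},36 \right)},-812 \right)} - 3109422 = -1169 - 3109422 = -3110591$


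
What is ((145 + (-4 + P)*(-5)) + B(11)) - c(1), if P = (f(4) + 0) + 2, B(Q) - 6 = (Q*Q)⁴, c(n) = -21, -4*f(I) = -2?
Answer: 428718121/2 ≈ 2.1436e+8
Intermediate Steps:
f(I) = ½ (f(I) = -¼*(-2) = ½)
B(Q) = 6 + Q⁸ (B(Q) = 6 + (Q*Q)⁴ = 6 + (Q²)⁴ = 6 + Q⁸)
P = 5/2 (P = (½ + 0) + 2 = ½ + 2 = 5/2 ≈ 2.5000)
((145 + (-4 + P)*(-5)) + B(11)) - c(1) = ((145 + (-4 + 5/2)*(-5)) + (6 + 11⁸)) - 1*(-21) = ((145 - 3/2*(-5)) + (6 + 214358881)) + 21 = ((145 + 15/2) + 214358887) + 21 = (305/2 + 214358887) + 21 = 428718079/2 + 21 = 428718121/2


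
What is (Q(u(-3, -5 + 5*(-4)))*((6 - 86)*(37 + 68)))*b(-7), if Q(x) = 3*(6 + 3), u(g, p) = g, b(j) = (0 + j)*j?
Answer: -11113200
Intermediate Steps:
b(j) = j**2 (b(j) = j*j = j**2)
Q(x) = 27 (Q(x) = 3*9 = 27)
(Q(u(-3, -5 + 5*(-4)))*((6 - 86)*(37 + 68)))*b(-7) = (27*((6 - 86)*(37 + 68)))*(-7)**2 = (27*(-80*105))*49 = (27*(-8400))*49 = -226800*49 = -11113200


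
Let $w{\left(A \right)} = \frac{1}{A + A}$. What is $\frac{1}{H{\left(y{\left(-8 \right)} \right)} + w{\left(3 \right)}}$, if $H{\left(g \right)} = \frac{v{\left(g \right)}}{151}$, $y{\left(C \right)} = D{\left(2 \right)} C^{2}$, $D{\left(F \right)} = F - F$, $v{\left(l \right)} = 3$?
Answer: $\frac{906}{169} \approx 5.3609$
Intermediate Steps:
$w{\left(A \right)} = \frac{1}{2 A}$
$D{\left(F \right)} = 0$
$y{\left(C \right)} = 0$ ($y{\left(C \right)} = 0 C^{2} = 0$)
$H{\left(g \right)} = \frac{3}{151}$
$\frac{1}{H{\left(y{\left(-8 \right)} \right)} + w{\left(3 \right)}} = \frac{1}{\frac{3}{151} + \frac{1}{2 \cdot 3}} = \frac{1}{\frac{3}{151} + \frac{1}{2} \cdot \frac{1}{3}} = \frac{1}{\frac{3}{151} + \frac{1}{6}} = \frac{1}{\frac{169}{906}} = \frac{906}{169}$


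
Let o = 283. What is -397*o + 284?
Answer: -112067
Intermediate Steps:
-397*o + 284 = -397*283 + 284 = -112351 + 284 = -112067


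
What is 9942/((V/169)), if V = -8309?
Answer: -1680198/8309 ≈ -202.21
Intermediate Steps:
9942/((V/169)) = 9942/((-8309/169)) = 9942/((-8309*1/169)) = 9942/(-8309/169) = 9942*(-169/8309) = -1680198/8309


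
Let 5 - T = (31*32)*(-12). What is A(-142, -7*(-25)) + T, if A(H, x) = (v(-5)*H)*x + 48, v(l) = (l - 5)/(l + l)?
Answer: -12893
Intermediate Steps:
T = 11909 (T = 5 - 31*32*(-12) = 5 - 992*(-12) = 5 - 1*(-11904) = 5 + 11904 = 11909)
v(l) = (-5 + l)/(2*l) (v(l) = (-5 + l)/((2*l)) = (-5 + l)*(1/(2*l)) = (-5 + l)/(2*l))
A(H, x) = 48 + H*x (A(H, x) = (((½)*(-5 - 5)/(-5))*H)*x + 48 = (((½)*(-⅕)*(-10))*H)*x + 48 = (1*H)*x + 48 = H*x + 48 = 48 + H*x)
A(-142, -7*(-25)) + T = (48 - (-994)*(-25)) + 11909 = (48 - 142*175) + 11909 = (48 - 24850) + 11909 = -24802 + 11909 = -12893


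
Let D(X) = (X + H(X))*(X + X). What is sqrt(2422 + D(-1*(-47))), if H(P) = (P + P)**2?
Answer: 4*sqrt(52339) ≈ 915.11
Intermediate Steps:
H(P) = 4*P**2 (H(P) = (2*P)**2 = 4*P**2)
D(X) = 2*X*(X + 4*X**2) (D(X) = (X + 4*X**2)*(X + X) = (X + 4*X**2)*(2*X) = 2*X*(X + 4*X**2))
sqrt(2422 + D(-1*(-47))) = sqrt(2422 + (-1*(-47))**2*(2 + 8*(-1*(-47)))) = sqrt(2422 + 47**2*(2 + 8*47)) = sqrt(2422 + 2209*(2 + 376)) = sqrt(2422 + 2209*378) = sqrt(2422 + 835002) = sqrt(837424) = 4*sqrt(52339)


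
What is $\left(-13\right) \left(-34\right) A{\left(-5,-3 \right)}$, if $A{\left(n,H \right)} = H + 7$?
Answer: $1768$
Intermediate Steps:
$A{\left(n,H \right)} = 7 + H$
$\left(-13\right) \left(-34\right) A{\left(-5,-3 \right)} = \left(-13\right) \left(-34\right) \left(7 - 3\right) = 442 \cdot 4 = 1768$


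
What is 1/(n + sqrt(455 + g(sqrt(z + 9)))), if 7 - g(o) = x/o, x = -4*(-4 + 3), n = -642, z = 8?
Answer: -1/(642 - sqrt(462 - 4*sqrt(17)/17)) ≈ -0.0016115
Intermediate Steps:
x = 4 (x = -4*(-1) = 4)
g(o) = 7 - 4/o
1/(n + sqrt(455 + g(sqrt(z + 9)))) = 1/(-642 + sqrt(455 + (7 - 4/sqrt(8 + 9)))) = 1/(-642 + sqrt(455 + (7 - 4*sqrt(17)/17))) = 1/(-642 + sqrt(462 - 4*sqrt(17)/17))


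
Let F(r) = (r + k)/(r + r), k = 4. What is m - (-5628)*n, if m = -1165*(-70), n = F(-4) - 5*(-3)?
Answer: 165970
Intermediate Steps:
F(r) = (4 + r)/(2*r) (F(r) = (r + 4)/(r + r) = (4 + r)/((2*r)) = (4 + r)*(1/(2*r)) = (4 + r)/(2*r))
n = 15 (n = (½)*(4 - 4)/(-4) - 5*(-3) = (½)*(-¼)*0 + 15 = 0 + 15 = 15)
m = 81550
m - (-5628)*n = 81550 - (-5628)*15 = 81550 - 1*(-84420) = 81550 + 84420 = 165970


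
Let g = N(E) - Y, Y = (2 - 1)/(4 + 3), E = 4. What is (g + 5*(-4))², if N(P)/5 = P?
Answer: 1/49 ≈ 0.020408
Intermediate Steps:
N(P) = 5*P
Y = ⅐ (Y = 1/7 = 1*(⅐) = ⅐ ≈ 0.14286)
g = 139/7 (g = 5*4 - 1*⅐ = 20 - ⅐ = 139/7 ≈ 19.857)
(g + 5*(-4))² = (139/7 + 5*(-4))² = (139/7 - 20)² = (-⅐)² = 1/49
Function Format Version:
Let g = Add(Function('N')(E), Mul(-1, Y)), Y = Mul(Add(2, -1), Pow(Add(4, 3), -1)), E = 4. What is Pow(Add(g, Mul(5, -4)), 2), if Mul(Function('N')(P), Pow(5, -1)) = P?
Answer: Rational(1, 49) ≈ 0.020408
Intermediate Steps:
Function('N')(P) = Mul(5, P)
Y = Rational(1, 7) (Y = Mul(1, Pow(7, -1)) = Mul(1, Rational(1, 7)) = Rational(1, 7) ≈ 0.14286)
g = Rational(139, 7) (g = Add(Mul(5, 4), Mul(-1, Rational(1, 7))) = Add(20, Rational(-1, 7)) = Rational(139, 7) ≈ 19.857)
Pow(Add(g, Mul(5, -4)), 2) = Pow(Add(Rational(139, 7), Mul(5, -4)), 2) = Pow(Add(Rational(139, 7), -20), 2) = Pow(Rational(-1, 7), 2) = Rational(1, 49)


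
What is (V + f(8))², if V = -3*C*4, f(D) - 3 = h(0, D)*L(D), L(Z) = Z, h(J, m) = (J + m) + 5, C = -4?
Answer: 24025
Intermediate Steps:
h(J, m) = 5 + J + m
f(D) = 3 + D*(5 + D) (f(D) = 3 + (5 + 0 + D)*D = 3 + (5 + D)*D = 3 + D*(5 + D))
V = 48 (V = -3*(-4)*4 = 12*4 = 48)
(V + f(8))² = (48 + (3 + 8*(5 + 8)))² = (48 + (3 + 8*13))² = (48 + (3 + 104))² = (48 + 107)² = 155² = 24025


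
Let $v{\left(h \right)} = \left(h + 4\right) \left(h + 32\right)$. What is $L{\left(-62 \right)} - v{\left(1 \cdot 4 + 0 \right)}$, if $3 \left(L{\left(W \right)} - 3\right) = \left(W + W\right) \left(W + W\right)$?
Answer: $\frac{14521}{3} \approx 4840.3$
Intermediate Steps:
$v{\left(h \right)} = \left(4 + h\right) \left(32 + h\right)$
$L{\left(W \right)} = 3 + \frac{4 W^{2}}{3}$ ($L{\left(W \right)} = 3 + \frac{\left(W + W\right) \left(W + W\right)}{3} = 3 + \frac{2 W 2 W}{3} = 3 + \frac{4 W^{2}}{3}$)
$L{\left(-62 \right)} - v{\left(1 \cdot 4 + 0 \right)} = \left(3 + \frac{4 \left(-62\right)^{2}}{3}\right) - \left(128 + \left(1 \cdot 4 + 0\right)^{2} + 36 \left(1 \cdot 4 + 0\right)\right) = \left(3 + \frac{4}{3} \cdot 3844\right) - \left(128 + \left(4 + 0\right)^{2} + 36 \left(4 + 0\right)\right) = \left(3 + \frac{15376}{3}\right) - \left(128 + 4^{2} + 36 \cdot 4\right) = \frac{15385}{3} - \left(128 + 16 + 144\right) = \frac{15385}{3} - 288 = \frac{14521}{3}$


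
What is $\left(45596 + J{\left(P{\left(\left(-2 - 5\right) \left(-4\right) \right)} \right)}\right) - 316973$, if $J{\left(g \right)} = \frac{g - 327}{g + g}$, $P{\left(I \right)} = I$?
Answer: $- \frac{15197411}{56} \approx -2.7138 \cdot 10^{5}$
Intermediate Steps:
$J{\left(g \right)} = \frac{-327 + g}{2 g}$
$\left(45596 + J{\left(P{\left(\left(-2 - 5\right) \left(-4\right) \right)} \right)}\right) - 316973 = \left(45596 + \frac{-327 + \left(-2 - 5\right) \left(-4\right)}{2 \left(-2 - 5\right) \left(-4\right)}\right) - 316973 = \left(45596 + \frac{-327 - -28}{2 \left(\left(-7\right) \left(-4\right)\right)}\right) - 316973 = \left(45596 + \frac{-327 + 28}{2 \cdot 28}\right) - 316973 = \left(45596 + \frac{1}{2} \cdot \frac{1}{28} \left(-299\right)\right) - 316973 = \left(45596 - \frac{299}{56}\right) - 316973 = \frac{2553077}{56} - 316973 = - \frac{15197411}{56}$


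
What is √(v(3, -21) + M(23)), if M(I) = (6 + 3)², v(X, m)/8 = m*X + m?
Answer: I*√591 ≈ 24.31*I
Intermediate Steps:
v(X, m) = 8*m + 8*X*m (v(X, m) = 8*(m*X + m) = 8*(X*m + m) = 8*(m + X*m) = 8*m + 8*X*m)
M(I) = 81 (M(I) = 9² = 81)
√(v(3, -21) + M(23)) = √(8*(-21)*(1 + 3) + 81) = √(8*(-21)*4 + 81) = √(-672 + 81) = √(-591) = I*√591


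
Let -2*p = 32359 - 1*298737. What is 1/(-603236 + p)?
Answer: -1/470047 ≈ -2.1274e-6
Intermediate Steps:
p = 133189 (p = -(32359 - 1*298737)/2 = -(32359 - 298737)/2 = -1/2*(-266378) = 133189)
1/(-603236 + p) = 1/(-603236 + 133189) = 1/(-470047) = -1/470047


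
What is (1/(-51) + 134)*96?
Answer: 218656/17 ≈ 12862.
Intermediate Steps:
(1/(-51) + 134)*96 = (-1/51 + 134)*96 = (6833/51)*96 = 218656/17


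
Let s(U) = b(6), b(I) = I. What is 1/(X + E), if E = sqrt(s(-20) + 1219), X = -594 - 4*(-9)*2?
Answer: -1/487 ≈ -0.0020534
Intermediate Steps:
s(U) = 6
X = -522 (X = -594 - (-36)*2 = -594 - 1*(-72) = -594 + 72 = -522)
E = 35 (E = sqrt(6 + 1219) = sqrt(1225) = 35)
1/(X + E) = 1/(-522 + 35) = 1/(-487) = -1/487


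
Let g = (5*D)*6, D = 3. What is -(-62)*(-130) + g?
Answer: -7970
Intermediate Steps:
g = 90 (g = (5*3)*6 = 15*6 = 90)
-(-62)*(-130) + g = -(-62)*(-130) + 90 = -62*130 + 90 = -8060 + 90 = -7970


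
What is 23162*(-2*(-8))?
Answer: 370592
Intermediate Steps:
23162*(-2*(-8)) = 23162*16 = 370592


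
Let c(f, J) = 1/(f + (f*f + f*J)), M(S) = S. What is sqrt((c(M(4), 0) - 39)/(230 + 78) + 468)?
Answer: sqrt(1109608885)/1540 ≈ 21.630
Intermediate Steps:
c(f, J) = 1/(f + f**2 + J*f) (c(f, J) = 1/(f + (f**2 + J*f)) = 1/(f + f**2 + J*f))
sqrt((c(M(4), 0) - 39)/(230 + 78) + 468) = sqrt((1/(4*(1 + 0 + 4)) - 39)/(230 + 78) + 468) = sqrt(((1/4)/5 - 39)/308 + 468) = sqrt(((1/4)*(1/5) - 39)*(1/308) + 468) = sqrt((1/20 - 39)*(1/308) + 468) = sqrt(-779/20*1/308 + 468) = sqrt(-779/6160 + 468) = sqrt(2882101/6160) = sqrt(1109608885)/1540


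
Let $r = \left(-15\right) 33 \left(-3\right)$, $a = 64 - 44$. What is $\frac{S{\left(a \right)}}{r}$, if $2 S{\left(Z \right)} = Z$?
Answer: $\frac{2}{297} \approx 0.006734$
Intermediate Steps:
$a = 20$ ($a = 64 - 44 = 20$)
$S{\left(Z \right)} = \frac{Z}{2}$
$r = 1485$ ($r = \left(-495\right) \left(-3\right) = 1485$)
$\frac{S{\left(a \right)}}{r} = \frac{\frac{1}{2} \cdot 20}{1485} = 10 \cdot \frac{1}{1485} = \frac{2}{297}$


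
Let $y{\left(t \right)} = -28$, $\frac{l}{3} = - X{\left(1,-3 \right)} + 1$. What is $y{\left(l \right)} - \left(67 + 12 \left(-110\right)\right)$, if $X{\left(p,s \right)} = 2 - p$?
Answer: $1225$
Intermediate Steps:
$l = 0$ ($l = 3 \left(- (2 - 1) + 1\right) = 3 \left(\left(-1\right) 1 + 1\right) = 3 \left(-1 + 1\right) = 3 \cdot 0 = 0$)
$y{\left(l \right)} - \left(67 + 12 \left(-110\right)\right) = -28 - \left(67 + 12 \left(-110\right)\right) = -28 - \left(67 - 1320\right) = -28 - -1253 = -28 + 1253 = 1225$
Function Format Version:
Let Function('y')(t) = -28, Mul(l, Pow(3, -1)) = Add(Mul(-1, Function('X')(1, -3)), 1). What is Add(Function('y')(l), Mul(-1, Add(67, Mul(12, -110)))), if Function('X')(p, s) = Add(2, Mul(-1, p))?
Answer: 1225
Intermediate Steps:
l = 0 (l = Mul(3, Add(Mul(-1, Add(2, Mul(-1, 1))), 1)) = Mul(3, Add(Mul(-1, Add(2, -1)), 1)) = Mul(3, Add(Mul(-1, 1), 1)) = Mul(3, Add(-1, 1)) = Mul(3, 0) = 0)
Add(Function('y')(l), Mul(-1, Add(67, Mul(12, -110)))) = Add(-28, Mul(-1, Add(67, Mul(12, -110)))) = Add(-28, Mul(-1, Add(67, -1320))) = Add(-28, Mul(-1, -1253)) = Add(-28, 1253) = 1225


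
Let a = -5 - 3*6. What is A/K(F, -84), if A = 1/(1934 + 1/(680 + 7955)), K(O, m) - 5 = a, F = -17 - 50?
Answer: -8635/300601638 ≈ -2.8726e-5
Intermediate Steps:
F = -67
a = -23 (a = -5 - 18 = -23)
K(O, m) = -18 (K(O, m) = 5 - 23 = -18)
A = 8635/16700091 (A = 1/(1934 + 1/8635) = 1/(16700091/8635) = 8635/16700091 ≈ 0.00051706)
A/K(F, -84) = (8635/16700091)/(-18) = (8635/16700091)*(-1/18) = -8635/300601638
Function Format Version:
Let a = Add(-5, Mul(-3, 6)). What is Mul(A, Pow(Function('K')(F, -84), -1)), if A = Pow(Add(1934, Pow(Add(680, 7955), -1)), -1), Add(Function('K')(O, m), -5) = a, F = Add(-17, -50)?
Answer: Rational(-8635, 300601638) ≈ -2.8726e-5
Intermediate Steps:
F = -67
a = -23 (a = Add(-5, -18) = -23)
Function('K')(O, m) = -18 (Function('K')(O, m) = Add(5, -23) = -18)
A = Rational(8635, 16700091) (A = Pow(Add(1934, Pow(8635, -1)), -1) = Pow(Add(1934, Rational(1, 8635)), -1) = Pow(Rational(16700091, 8635), -1) = Rational(8635, 16700091) ≈ 0.00051706)
Mul(A, Pow(Function('K')(F, -84), -1)) = Mul(Rational(8635, 16700091), Pow(-18, -1)) = Mul(Rational(8635, 16700091), Rational(-1, 18)) = Rational(-8635, 300601638)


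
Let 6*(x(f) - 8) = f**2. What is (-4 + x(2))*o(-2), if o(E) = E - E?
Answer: 0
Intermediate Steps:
o(E) = 0
x(f) = 8 + f**2/6
(-4 + x(2))*o(-2) = (-4 + (8 + (1/6)*2**2))*0 = (-4 + (8 + (1/6)*4))*0 = (-4 + (8 + 2/3))*0 = (-4 + 26/3)*0 = (14/3)*0 = 0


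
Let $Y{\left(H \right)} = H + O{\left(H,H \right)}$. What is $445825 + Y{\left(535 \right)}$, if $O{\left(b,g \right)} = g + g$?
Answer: $447430$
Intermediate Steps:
$O{\left(b,g \right)} = 2 g$
$Y{\left(H \right)} = 3 H$ ($Y{\left(H \right)} = H + 2 H = 3 H$)
$445825 + Y{\left(535 \right)} = 445825 + 3 \cdot 535 = 445825 + 1605 = 447430$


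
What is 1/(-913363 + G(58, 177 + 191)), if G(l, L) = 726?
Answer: -1/912637 ≈ -1.0957e-6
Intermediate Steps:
1/(-913363 + G(58, 177 + 191)) = 1/(-913363 + 726) = 1/(-912637) = -1/912637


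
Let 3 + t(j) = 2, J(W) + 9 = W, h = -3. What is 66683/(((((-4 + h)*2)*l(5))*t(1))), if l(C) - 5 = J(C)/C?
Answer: 333415/294 ≈ 1134.1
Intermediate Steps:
J(W) = -9 + W
t(j) = -1 (t(j) = -3 + 2 = -1)
l(C) = 5 + (-9 + C)/C
66683/(((((-4 + h)*2)*l(5))*t(1))) = 66683/(((((-4 - 3)*2)*(6 - 9/5))*(-1))) = 66683/((((-7*2)*(6 - 9*⅕))*(-1))) = 66683/((-14*(6 - 9/5)*(-1))) = 66683/((-14*21/5*(-1))) = 66683/((-294/5*(-1))) = 66683/(294/5) = 66683*(5/294) = 333415/294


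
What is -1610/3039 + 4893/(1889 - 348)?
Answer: 12388817/4683099 ≈ 2.6454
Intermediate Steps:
-1610/3039 + 4893/(1889 - 348) = -1610*1/3039 + 4893/1541 = -1610/3039 + 4893*(1/1541) = -1610/3039 + 4893/1541 = 12388817/4683099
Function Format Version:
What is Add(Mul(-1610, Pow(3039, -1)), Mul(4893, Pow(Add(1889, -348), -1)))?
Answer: Rational(12388817, 4683099) ≈ 2.6454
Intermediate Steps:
Add(Mul(-1610, Pow(3039, -1)), Mul(4893, Pow(Add(1889, -348), -1))) = Add(Mul(-1610, Rational(1, 3039)), Mul(4893, Pow(1541, -1))) = Add(Rational(-1610, 3039), Mul(4893, Rational(1, 1541))) = Add(Rational(-1610, 3039), Rational(4893, 1541)) = Rational(12388817, 4683099)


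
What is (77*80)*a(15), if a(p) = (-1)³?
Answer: -6160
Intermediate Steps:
a(p) = -1
(77*80)*a(15) = (77*80)*(-1) = 6160*(-1) = -6160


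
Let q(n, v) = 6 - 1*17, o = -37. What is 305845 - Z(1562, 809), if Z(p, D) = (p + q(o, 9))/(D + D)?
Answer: 494855659/1618 ≈ 3.0584e+5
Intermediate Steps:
q(n, v) = -11 (q(n, v) = 6 - 17 = -11)
Z(p, D) = (-11 + p)/(2*D) (Z(p, D) = (p - 11)/(D + D) = (-11 + p)/((2*D)) = (-11 + p)*(1/(2*D)) = (-11 + p)/(2*D))
305845 - Z(1562, 809) = 305845 - (-11 + 1562)/(2*809) = 305845 - 1551/(2*809) = 305845 - 1*1551/1618 = 305845 - 1551/1618 = 494855659/1618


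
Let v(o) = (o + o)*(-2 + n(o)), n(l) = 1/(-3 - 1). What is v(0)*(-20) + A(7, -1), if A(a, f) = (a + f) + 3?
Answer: 9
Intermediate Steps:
n(l) = -1/4 (n(l) = 1/(-4) = -1/4)
v(o) = -9*o/2 (v(o) = (o + o)*(-2 - 1/4) = (2*o)*(-9/4) = -9*o/2)
A(a, f) = 3 + a + f
v(0)*(-20) + A(7, -1) = -9/2*0*(-20) + (3 + 7 - 1) = 0*(-20) + 9 = 0 + 9 = 9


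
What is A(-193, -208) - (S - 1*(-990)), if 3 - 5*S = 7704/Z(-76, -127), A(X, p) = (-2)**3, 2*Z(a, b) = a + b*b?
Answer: -26712407/26755 ≈ -998.41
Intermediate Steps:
Z(a, b) = a/2 + b**2/2 (Z(a, b) = (a + b*b)/2 = (a + b**2)/2 = a/2 + b**2/2)
A(X, p) = -8
S = 10917/26755 (S = 3/5 - 7704/(5*((1/2)*(-76) + (1/2)*(-127)**2)) = 3/5 - 7704/(5*(-38 + (1/2)*16129)) = 3/5 - 7704/(5*(-38 + 16129/2)) = 3/5 - 7704/(5*16053/2) = 3/5 - 7704*2/(5*16053) = 3/5 - 1/5*5136/5351 = 3/5 - 5136/26755 = 10917/26755 ≈ 0.40804)
A(-193, -208) - (S - 1*(-990)) = -8 - (10917/26755 - 1*(-990)) = -8 - (10917/26755 + 990) = -8 - 1*26498367/26755 = -8 - 26498367/26755 = -26712407/26755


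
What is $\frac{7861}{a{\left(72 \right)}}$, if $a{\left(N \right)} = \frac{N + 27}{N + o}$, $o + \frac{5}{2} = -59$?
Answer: $\frac{55027}{66} \approx 833.74$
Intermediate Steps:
$o = - \frac{123}{2}$ ($o = - \frac{5}{2} - 59 = - \frac{123}{2} \approx -61.5$)
$a{\left(N \right)} = \frac{27 + N}{- \frac{123}{2} + N}$ ($a{\left(N \right)} = \frac{N + 27}{N - \frac{123}{2}} = \frac{27 + N}{- \frac{123}{2} + N}$)
$\frac{7861}{a{\left(72 \right)}} = \frac{7861}{2 \frac{1}{-123 + 2 \cdot 72} \left(27 + 72\right)} = \frac{7861}{2 \frac{1}{-123 + 144} \cdot 99} = \frac{7861}{2 \cdot \frac{1}{21} \cdot 99} = \frac{7861}{\frac{66}{7}} = 7861 \cdot \frac{7}{66} = \frac{55027}{66}$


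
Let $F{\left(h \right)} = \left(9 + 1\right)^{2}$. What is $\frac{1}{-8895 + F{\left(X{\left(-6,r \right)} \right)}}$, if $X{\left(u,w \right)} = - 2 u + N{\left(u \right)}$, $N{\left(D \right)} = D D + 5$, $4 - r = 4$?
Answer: $- \frac{1}{8795} \approx -0.0001137$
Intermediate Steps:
$r = 0$ ($r = 4 - 4 = 0$)
$N{\left(D \right)} = 5 + D^{2}$ ($N{\left(D \right)} = D^{2} + 5 = 5 + D^{2}$)
$X{\left(u,w \right)} = 5 + u^{2} - 2 u$ ($X{\left(u,w \right)} = - 2 u + \left(5 + u^{2}\right) = 5 + u^{2} - 2 u$)
$F{\left(h \right)} = 100$ ($F{\left(h \right)} = 10^{2} = 100$)
$\frac{1}{-8895 + F{\left(X{\left(-6,r \right)} \right)}} = \frac{1}{-8895 + 100} = \frac{1}{-8795} = - \frac{1}{8795}$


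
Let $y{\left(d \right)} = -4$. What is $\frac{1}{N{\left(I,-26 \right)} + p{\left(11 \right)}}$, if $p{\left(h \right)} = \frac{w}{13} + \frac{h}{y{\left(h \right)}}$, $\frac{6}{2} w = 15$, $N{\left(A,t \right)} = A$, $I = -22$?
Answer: $- \frac{52}{1267} \approx -0.041042$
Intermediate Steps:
$w = 5$ ($w = \frac{1}{3} \cdot 15 = 5$)
$p{\left(h \right)} = \frac{5}{13} - \frac{h}{4}$ ($p{\left(h \right)} = \frac{5}{13} + \frac{h}{-4} = 5 \cdot \frac{1}{13} + h \left(- \frac{1}{4}\right) = \frac{5}{13} - \frac{h}{4}$)
$\frac{1}{N{\left(I,-26 \right)} + p{\left(11 \right)}} = \frac{1}{-22 + \left(\frac{5}{13} - \frac{11}{4}\right)} = \frac{1}{-22 - \frac{123}{52}} = \frac{1}{- \frac{1267}{52}} = - \frac{52}{1267}$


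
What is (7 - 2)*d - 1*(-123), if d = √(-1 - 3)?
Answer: 123 + 10*I ≈ 123.0 + 10.0*I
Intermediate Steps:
d = 2*I (d = √(-4) = 2*I ≈ 2.0*I)
(7 - 2)*d - 1*(-123) = (7 - 2)*(2*I) - 1*(-123) = 5*(2*I) + 123 = 10*I + 123 = 123 + 10*I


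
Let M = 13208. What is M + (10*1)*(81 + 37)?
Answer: 14388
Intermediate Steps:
M + (10*1)*(81 + 37) = 13208 + (10*1)*(81 + 37) = 13208 + 10*118 = 13208 + 1180 = 14388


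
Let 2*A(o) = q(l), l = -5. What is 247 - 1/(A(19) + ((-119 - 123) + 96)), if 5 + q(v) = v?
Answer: 37298/151 ≈ 247.01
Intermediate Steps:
q(v) = -5 + v
A(o) = -5 (A(o) = (-5 - 5)/2 = (1/2)*(-10) = -5)
247 - 1/(A(19) + ((-119 - 123) + 96)) = 247 - 1/(-5 + ((-119 - 123) + 96)) = 247 - 1/(-5 + (-242 + 96)) = 247 - 1/(-5 - 146) = 247 - 1/(-151) = 247 - 1*(-1/151) = 247 + 1/151 = 37298/151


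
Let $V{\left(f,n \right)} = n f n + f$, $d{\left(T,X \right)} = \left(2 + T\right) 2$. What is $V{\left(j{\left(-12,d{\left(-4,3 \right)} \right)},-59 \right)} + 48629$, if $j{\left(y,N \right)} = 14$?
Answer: $97377$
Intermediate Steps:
$d{\left(T,X \right)} = 4 + 2 T$
$V{\left(f,n \right)} = f + f n^{2}$ ($V{\left(f,n \right)} = f n n + f = f n^{2} + f = f + f n^{2}$)
$V{\left(j{\left(-12,d{\left(-4,3 \right)} \right)},-59 \right)} + 48629 = 14 \left(1 + \left(-59\right)^{2}\right) + 48629 = 14 \left(1 + 3481\right) + 48629 = 14 \cdot 3482 + 48629 = 48748 + 48629 = 97377$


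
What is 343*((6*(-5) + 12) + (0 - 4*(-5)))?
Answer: 686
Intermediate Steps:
343*((6*(-5) + 12) + (0 - 4*(-5))) = 343*((-30 + 12) + (0 + 20)) = 343*(-18 + 20) = 343*2 = 686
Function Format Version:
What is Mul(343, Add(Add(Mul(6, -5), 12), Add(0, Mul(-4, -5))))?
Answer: 686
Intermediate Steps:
Mul(343, Add(Add(Mul(6, -5), 12), Add(0, Mul(-4, -5)))) = Mul(343, Add(Add(-30, 12), Add(0, 20))) = Mul(343, Add(-18, 20)) = Mul(343, 2) = 686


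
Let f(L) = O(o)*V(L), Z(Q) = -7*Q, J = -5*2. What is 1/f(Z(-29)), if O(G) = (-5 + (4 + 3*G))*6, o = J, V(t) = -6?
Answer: 1/1116 ≈ 0.00089606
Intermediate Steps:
J = -10
o = -10
O(G) = -6 + 18*G (O(G) = (-1 + 3*G)*6 = -6 + 18*G)
f(L) = 1116 (f(L) = (-6 + 18*(-10))*(-6) = (-6 - 180)*(-6) = -186*(-6) = 1116)
1/f(Z(-29)) = 1/1116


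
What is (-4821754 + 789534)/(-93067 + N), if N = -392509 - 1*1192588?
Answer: 1008055/419541 ≈ 2.4028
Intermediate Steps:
N = -1585097 (N = -392509 - 1192588 = -1585097)
(-4821754 + 789534)/(-93067 + N) = (-4821754 + 789534)/(-93067 - 1585097) = -4032220/(-1678164) = -4032220*(-1/1678164) = 1008055/419541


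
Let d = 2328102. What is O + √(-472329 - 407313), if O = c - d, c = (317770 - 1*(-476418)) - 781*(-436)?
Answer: -1193398 + 3*I*√97738 ≈ -1.1934e+6 + 937.89*I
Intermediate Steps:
c = 1134704 (c = (317770 + 476418) - 1*(-340516) = 794188 + 340516 = 1134704)
O = -1193398 (O = 1134704 - 1*2328102 = 1134704 - 2328102 = -1193398)
O + √(-472329 - 407313) = -1193398 + √(-472329 - 407313) = -1193398 + √(-879642) = -1193398 + 3*I*√97738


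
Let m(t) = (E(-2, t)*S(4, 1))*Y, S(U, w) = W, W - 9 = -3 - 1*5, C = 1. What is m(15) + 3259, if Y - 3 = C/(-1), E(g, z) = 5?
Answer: 3269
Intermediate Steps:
W = 1 (W = 9 + (-3 - 1*5) = 9 + (-3 - 5) = 9 - 8 = 1)
S(U, w) = 1
Y = 2 (Y = 3 + 1/(-1) = 3 + 1*(-1) = 3 - 1 = 2)
m(t) = 10 (m(t) = (5*1)*2 = 5*2 = 10)
m(15) + 3259 = 10 + 3259 = 3269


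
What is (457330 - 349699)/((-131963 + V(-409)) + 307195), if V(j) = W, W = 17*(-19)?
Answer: 35877/58303 ≈ 0.61535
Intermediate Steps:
W = -323
V(j) = -323
(457330 - 349699)/((-131963 + V(-409)) + 307195) = (457330 - 349699)/((-131963 - 323) + 307195) = 107631/(-132286 + 307195) = 107631/174909 = 107631*(1/174909) = 35877/58303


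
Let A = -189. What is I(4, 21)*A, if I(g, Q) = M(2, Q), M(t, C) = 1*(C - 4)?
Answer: -3213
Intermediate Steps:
M(t, C) = -4 + C (M(t, C) = 1*(-4 + C) = -4 + C)
I(g, Q) = -4 + Q
I(4, 21)*A = (-4 + 21)*(-189) = 17*(-189) = -3213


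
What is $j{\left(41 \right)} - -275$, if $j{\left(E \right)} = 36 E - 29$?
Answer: $1722$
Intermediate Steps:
$j{\left(E \right)} = -29 + 36 E$
$j{\left(41 \right)} - -275 = \left(-29 + 36 \cdot 41\right) - -275 = \left(-29 + 1476\right) + 275 = 1447 + 275 = 1722$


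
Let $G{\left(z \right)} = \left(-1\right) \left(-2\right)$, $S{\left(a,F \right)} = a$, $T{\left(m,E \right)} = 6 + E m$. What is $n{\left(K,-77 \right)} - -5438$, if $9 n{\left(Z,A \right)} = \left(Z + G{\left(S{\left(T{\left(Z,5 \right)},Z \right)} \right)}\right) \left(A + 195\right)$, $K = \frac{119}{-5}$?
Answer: $\frac{231848}{45} \approx 5152.2$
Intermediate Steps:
$K = - \frac{119}{5}$ ($K = 119 \left(- \frac{1}{5}\right) = - \frac{119}{5} \approx -23.8$)
$G{\left(z \right)} = 2$
$n{\left(Z,A \right)} = \frac{\left(2 + Z\right) \left(195 + A\right)}{9}$ ($n{\left(Z,A \right)} = \frac{\left(Z + 2\right) \left(A + 195\right)}{9} = \frac{\left(2 + Z\right) \left(195 + A\right)}{9}$)
$n{\left(K,-77 \right)} - -5438 = \left(\frac{130}{3} + \frac{2}{9} \left(-77\right) + \frac{65}{3} \left(- \frac{119}{5}\right) + \frac{1}{9} \left(-77\right) \left(- \frac{119}{5}\right)\right) - -5438 = \left(\frac{130}{3} - \frac{154}{9} - \frac{1547}{3} + \frac{9163}{45}\right) + 5438 = - \frac{12862}{45} + 5438 = \frac{231848}{45}$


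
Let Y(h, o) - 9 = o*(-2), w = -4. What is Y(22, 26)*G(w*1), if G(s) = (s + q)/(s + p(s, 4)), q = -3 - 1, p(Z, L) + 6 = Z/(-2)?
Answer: -43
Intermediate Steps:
p(Z, L) = -6 - Z/2 (p(Z, L) = -6 + Z/(-2) = -6 + Z*(-½) = -6 - Z/2)
q = -4
Y(h, o) = 9 - 2*o (Y(h, o) = 9 + o*(-2) = 9 - 2*o)
G(s) = (-4 + s)/(-6 + s/2) (G(s) = (s - 4)/(s + (-6 - s/2)) = (-4 + s)/(-6 + s/2))
Y(22, 26)*G(w*1) = (9 - 2*26)*(2*(-4 - 4*1)/(-12 - 4*1)) = (9 - 52)*(2*(-4 - 4)/(-12 - 4)) = -86*(-8)/(-16) = -86*(-1)*(-8)/16 = -43*1 = -43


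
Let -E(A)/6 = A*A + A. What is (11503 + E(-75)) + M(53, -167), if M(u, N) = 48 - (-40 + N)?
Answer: -21542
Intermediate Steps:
E(A) = -6*A - 6*A² (E(A) = -6*(A*A + A) = -6*(A² + A) = -6*(A + A²) = -6*A - 6*A²)
M(u, N) = 88 - N (M(u, N) = 48 + (40 - N) = 88 - N)
(11503 + E(-75)) + M(53, -167) = (11503 - 6*(-75)*(1 - 75)) + (88 - 1*(-167)) = (11503 - 6*(-75)*(-74)) + (88 + 167) = (11503 - 33300) + 255 = -21797 + 255 = -21542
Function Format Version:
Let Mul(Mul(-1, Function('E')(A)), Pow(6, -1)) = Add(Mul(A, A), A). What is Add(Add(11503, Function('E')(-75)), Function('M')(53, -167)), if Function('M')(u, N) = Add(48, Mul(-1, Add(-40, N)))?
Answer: -21542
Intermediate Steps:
Function('E')(A) = Add(Mul(-6, A), Mul(-6, Pow(A, 2))) (Function('E')(A) = Mul(-6, Add(Mul(A, A), A)) = Mul(-6, Add(Pow(A, 2), A)) = Mul(-6, Add(A, Pow(A, 2))) = Add(Mul(-6, A), Mul(-6, Pow(A, 2))))
Function('M')(u, N) = Add(88, Mul(-1, N)) (Function('M')(u, N) = Add(48, Add(40, Mul(-1, N))) = Add(88, Mul(-1, N)))
Add(Add(11503, Function('E')(-75)), Function('M')(53, -167)) = Add(Add(11503, Mul(-6, -75, Add(1, -75))), Add(88, Mul(-1, -167))) = Add(Add(11503, Mul(-6, -75, -74)), Add(88, 167)) = Add(Add(11503, -33300), 255) = Add(-21797, 255) = -21542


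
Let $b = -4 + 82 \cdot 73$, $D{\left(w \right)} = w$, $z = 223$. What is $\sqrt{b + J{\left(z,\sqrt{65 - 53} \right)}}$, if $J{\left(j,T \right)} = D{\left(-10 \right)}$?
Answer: $2 \sqrt{1493} \approx 77.279$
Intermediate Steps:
$J{\left(j,T \right)} = -10$
$b = 5982$ ($b = -4 + 5986 = 5982$)
$\sqrt{b + J{\left(z,\sqrt{65 - 53} \right)}} = \sqrt{5982 - 10} = \sqrt{5972} = 2 \sqrt{1493}$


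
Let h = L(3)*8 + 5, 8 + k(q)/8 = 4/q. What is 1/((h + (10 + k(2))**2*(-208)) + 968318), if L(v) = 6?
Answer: 1/668019 ≈ 1.4970e-6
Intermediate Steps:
k(q) = -64 + 32/q (k(q) = -64 + 8*(4/q) = -64 + 32/q)
h = 53 (h = 6*8 + 5 = 48 + 5 = 53)
1/((h + (10 + k(2))**2*(-208)) + 968318) = 1/((53 + (10 + (-64 + 32/2))**2*(-208)) + 968318) = 1/((53 + (10 + (-64 + 32*(1/2)))**2*(-208)) + 968318) = 1/((53 + (10 + (-64 + 16))**2*(-208)) + 968318) = 1/((53 + (10 - 48)**2*(-208)) + 968318) = 1/((53 + (-38)**2*(-208)) + 968318) = 1/((53 + 1444*(-208)) + 968318) = 1/((53 - 300352) + 968318) = 1/(-300299 + 968318) = 1/668019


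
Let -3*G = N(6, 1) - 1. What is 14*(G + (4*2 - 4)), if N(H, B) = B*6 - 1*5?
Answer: 56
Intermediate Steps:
N(H, B) = -5 + 6*B (N(H, B) = 6*B - 5 = -5 + 6*B)
G = 0 (G = -((-5 + 6*1) - 1)/3 = -((-5 + 6) - 1)/3 = -(1 - 1)/3 = -1/3*0 = 0)
14*(G + (4*2 - 4)) = 14*(0 + (4*2 - 4)) = 14*(0 + (8 - 4)) = 14*(0 + 4) = 14*4 = 56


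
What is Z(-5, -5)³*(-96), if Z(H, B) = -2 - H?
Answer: -2592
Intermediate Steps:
Z(-5, -5)³*(-96) = (-2 - 1*(-5))³*(-96) = (-2 + 5)³*(-96) = 3³*(-96) = 27*(-96) = -2592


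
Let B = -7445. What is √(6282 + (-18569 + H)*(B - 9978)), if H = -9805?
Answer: 2*√123591621 ≈ 22234.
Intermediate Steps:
√(6282 + (-18569 + H)*(B - 9978)) = √(6282 + (-18569 - 9805)*(-7445 - 9978)) = √(6282 - 28374*(-17423)) = √(6282 + 494360202) = √494366484 = 2*√123591621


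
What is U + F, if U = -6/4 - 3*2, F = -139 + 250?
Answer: 207/2 ≈ 103.50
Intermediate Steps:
F = 111
U = -15/2 (U = -6*1/4 - 6 = -3/2 - 6 = -15/2 ≈ -7.5000)
U + F = -15/2 + 111 = 207/2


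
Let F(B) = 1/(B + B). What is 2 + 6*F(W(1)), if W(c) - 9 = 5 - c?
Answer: 29/13 ≈ 2.2308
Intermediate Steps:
W(c) = 14 - c (W(c) = 9 + (5 - c) = 14 - c)
F(B) = 1/(2*B)
2 + 6*F(W(1)) = 2 + 6*(1/(2*(14 - 1*1))) = 2 + 6*(1/(2*(14 - 1))) = 2 + 6*((1/2)/13) = 2 + 6*((1/2)*(1/13)) = 2 + 6*(1/26) = 2 + 3/13 = 29/13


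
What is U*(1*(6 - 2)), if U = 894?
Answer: 3576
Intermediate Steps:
U*(1*(6 - 2)) = 894*(1*(6 - 2)) = 894*(1*4) = 894*4 = 3576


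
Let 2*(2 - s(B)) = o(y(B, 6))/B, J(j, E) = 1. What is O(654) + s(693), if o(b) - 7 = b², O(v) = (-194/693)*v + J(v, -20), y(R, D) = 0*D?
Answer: -22691/126 ≈ -180.09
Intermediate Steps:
y(R, D) = 0
O(v) = 1 - 194*v/693 (O(v) = (-194/693)*v + 1 = (-194*1/693)*v + 1 = -194*v/693 + 1 = 1 - 194*v/693)
o(b) = 7 + b²
s(B) = 2 - 7/(2*B) (s(B) = 2 - (7 + 0²)/(2*B) = 2 - (7 + 0)/(2*B) = 2 - 7/(2*B))
O(654) + s(693) = (1 - 194/693*654) + (2 - 7/2/693) = (1 - 42292/231) + (2 - 7/2*1/693) = -42061/231 + (2 - 1/198) = -42061/231 + 395/198 = -22691/126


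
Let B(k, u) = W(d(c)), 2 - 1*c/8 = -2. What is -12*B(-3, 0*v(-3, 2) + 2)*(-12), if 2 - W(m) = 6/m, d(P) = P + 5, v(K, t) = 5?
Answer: 9792/37 ≈ 264.65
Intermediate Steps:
c = 32 (c = 16 - 8*(-2) = 16 + 16 = 32)
d(P) = 5 + P
W(m) = 2 - 6/m
B(k, u) = 68/37 (B(k, u) = 2 - 6/(5 + 32) = 2 - 6/37 = 68/37)
-12*B(-3, 0*v(-3, 2) + 2)*(-12) = -12*68/37*(-12) = -816/37*(-12) = 9792/37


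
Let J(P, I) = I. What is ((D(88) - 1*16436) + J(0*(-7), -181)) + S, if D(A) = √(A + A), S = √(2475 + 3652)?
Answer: -16617 + √6127 + 4*√11 ≈ -16525.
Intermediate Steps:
S = √6127 ≈ 78.275
D(A) = √2*√A (D(A) = √(2*A) = √2*√A)
((D(88) - 1*16436) + J(0*(-7), -181)) + S = ((√2*√88 - 1*16436) - 181) + √6127 = ((√2*(2*√22) - 16436) - 181) + √6127 = ((4*√11 - 16436) - 181) + √6127 = ((-16436 + 4*√11) - 181) + √6127 = (-16617 + 4*√11) + √6127 = -16617 + √6127 + 4*√11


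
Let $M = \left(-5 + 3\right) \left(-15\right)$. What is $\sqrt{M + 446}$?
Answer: $2 \sqrt{119} \approx 21.817$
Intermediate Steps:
$M = 30$ ($M = \left(-2\right) \left(-15\right) = 30$)
$\sqrt{M + 446} = \sqrt{30 + 446} = \sqrt{476} = 2 \sqrt{119}$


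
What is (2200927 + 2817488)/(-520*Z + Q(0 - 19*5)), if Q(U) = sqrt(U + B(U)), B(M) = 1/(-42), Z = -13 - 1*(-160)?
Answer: -1239347768400/18877622707 - 5018415*I*sqrt(167622)/245409095191 ≈ -65.652 - 0.0083722*I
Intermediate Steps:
Z = 147 (Z = -13 + 160 = 147)
B(M) = -1/42
Q(U) = sqrt(-1/42 + U) (Q(U) = sqrt(U - 1/42) = sqrt(-1/42 + U))
(2200927 + 2817488)/(-520*Z + Q(0 - 19*5)) = (2200927 + 2817488)/(-520*147 + sqrt(-42 + 1764*(0 - 19*5))/42) = 5018415/(-76440 + sqrt(-42 + 1764*(0 - 95))/42) = 5018415/(-76440 + sqrt(-42 + 1764*(-95))/42) = 5018415/(-76440 + sqrt(-42 - 167580)/42) = 5018415/(-76440 + sqrt(-167622)/42) = 5018415/(-76440 + (I*sqrt(167622))/42) = 5018415/(-76440 + I*sqrt(167622)/42)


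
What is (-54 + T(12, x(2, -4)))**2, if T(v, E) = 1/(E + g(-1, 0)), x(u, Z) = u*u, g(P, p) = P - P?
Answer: 46225/16 ≈ 2889.1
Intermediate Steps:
g(P, p) = 0
x(u, Z) = u**2
T(v, E) = 1/E (T(v, E) = 1/(E + 0) = 1/E)
(-54 + T(12, x(2, -4)))**2 = (-54 + 1/(2**2))**2 = (-54 + 1/4)**2 = (-215/4)**2 = 46225/16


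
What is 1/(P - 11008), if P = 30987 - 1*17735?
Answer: 1/2244 ≈ 0.00044563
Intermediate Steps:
P = 13252 (P = 30987 - 17735 = 13252)
1/(P - 11008) = 1/(13252 - 11008) = 1/2244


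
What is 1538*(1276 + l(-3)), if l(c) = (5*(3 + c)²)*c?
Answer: 1962488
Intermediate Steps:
l(c) = 5*c*(3 + c)²
1538*(1276 + l(-3)) = 1538*(1276 + 5*(-3)*(3 - 3)²) = 1538*(1276 + 5*(-3)*0²) = 1538*(1276 + 5*(-3)*0) = 1538*(1276 + 0) = 1538*1276 = 1962488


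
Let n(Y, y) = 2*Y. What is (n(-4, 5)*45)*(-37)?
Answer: 13320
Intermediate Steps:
(n(-4, 5)*45)*(-37) = ((2*(-4))*45)*(-37) = -8*45*(-37) = -360*(-37) = 13320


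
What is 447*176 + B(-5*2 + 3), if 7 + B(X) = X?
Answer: 78658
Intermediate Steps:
B(X) = -7 + X
447*176 + B(-5*2 + 3) = 447*176 + (-7 + (-5*2 + 3)) = 78672 + (-7 + (-10 + 3)) = 78672 + (-7 - 7) = 78672 - 14 = 78658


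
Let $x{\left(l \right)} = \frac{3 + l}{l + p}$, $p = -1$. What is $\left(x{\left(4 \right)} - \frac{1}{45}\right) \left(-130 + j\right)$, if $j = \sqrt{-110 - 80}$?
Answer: $- \frac{2704}{9} + \frac{104 i \sqrt{190}}{45} \approx -300.44 + 31.856 i$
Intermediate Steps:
$j = i \sqrt{190}$ ($j = \sqrt{-190} = i \sqrt{190} \approx 13.784 i$)
$x{\left(l \right)} = \frac{3 + l}{-1 + l}$ ($x{\left(l \right)} = \frac{3 + l}{l - 1} = \frac{3 + l}{-1 + l}$)
$\left(x{\left(4 \right)} - \frac{1}{45}\right) \left(-130 + j\right) = \left(\frac{3 + 4}{-1 + 4} - \frac{1}{45}\right) \left(-130 + i \sqrt{190}\right) = \left(\frac{1}{3} \cdot 7 - \frac{1}{45}\right) \left(-130 + i \sqrt{190}\right) = \left(\frac{7}{3} - \frac{1}{45}\right) \left(-130 + i \sqrt{190}\right) = \frac{104 \left(-130 + i \sqrt{190}\right)}{45} = - \frac{2704}{9} + \frac{104 i \sqrt{190}}{45}$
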